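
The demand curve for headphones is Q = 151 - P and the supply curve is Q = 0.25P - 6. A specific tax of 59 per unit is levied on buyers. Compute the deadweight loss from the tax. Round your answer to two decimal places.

Rewriting demand in inverse form: P = 151 - Q.
Rewriting supply in inverse form: P = 24 + 4Q.
Without the tax, 151 - Q = 24 + 4Q so Q* = 25.4 and P* = 125.6.
A tax on buyers shifts demand down by 59: (151 - 59) - Q = 24 + 4Q, so Q_t = 13.6. Buyers pay P_b = 137.4; sellers receive P_s = P_b - 59 = 78.4.
Deadweight loss is the triangle between the curves from Q_t to Q*: (1/2)(25.4 - 13.6)(59) = 348.1.

348.10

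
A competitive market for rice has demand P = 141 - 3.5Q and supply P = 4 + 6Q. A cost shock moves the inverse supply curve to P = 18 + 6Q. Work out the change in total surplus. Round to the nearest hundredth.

-191.58

Initial equilibrium: Q_0 = 14.4211, P_0 = 90.5263; CS_0 = (1/2)(14.4211)(50.4737) = 363.9418, PS_0 = (1/2)(14.4211)(86.5263) = 623.9003.
New equilibrium: 141 - 3.5Q = 18 + 6Q gives Q_1 = 12.9474, P_1 = 95.6842; CS_1 = 293.3601, PS_1 = 502.903.
Change in total surplus = (293.3601 + 502.903) - (363.9418 + 623.9003) = -191.5789.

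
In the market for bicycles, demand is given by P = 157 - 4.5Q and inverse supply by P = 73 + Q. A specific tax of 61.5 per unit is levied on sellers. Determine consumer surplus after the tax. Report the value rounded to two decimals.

Pre-tax equilibrium: 157 - 4.5Q = 73 + Q gives Q* = 15.2727, P* = 88.2727.
A tax on sellers shifts supply up by 61.5: 157 - 4.5Q = 73 + Q + 61.5, so Q_t = 4.0909. Buyers pay P_b = 138.5909; sellers receive P_s = P_b - 61.5 = 77.0909.
Consumer surplus is the triangle under demand above P_b: (1/2)(4.0909)(157 - 138.5909) = 37.655.

37.65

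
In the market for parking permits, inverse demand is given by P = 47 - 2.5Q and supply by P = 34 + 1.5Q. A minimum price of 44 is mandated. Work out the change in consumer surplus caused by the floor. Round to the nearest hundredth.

Without the control, 47 - 2.5Q = 34 + 1.5Q so Q* = 3.25 and P* = 38.875.
At the floor price 44, quantity demanded is (47 - 44)/2.5 = 1.2; demand is the short side, so Q = 1.2 trades at P = 44.
CS goes from (1/2)(3.25)(8.125) = 13.2031 to 1.8 (computed as (47 - 44)(1.2) - (1/2)(2.5)(1.2)^2), a change of -11.4031.

-11.40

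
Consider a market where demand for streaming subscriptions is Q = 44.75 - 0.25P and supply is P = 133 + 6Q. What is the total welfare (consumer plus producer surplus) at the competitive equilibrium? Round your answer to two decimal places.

105.80

Rewriting demand in inverse form: P = 179 - 4Q.
Set 179 - 4Q = 133 + 6Q, which gives 46 = 10Q, so Q* = 4.6 and P* = 179 - 4(4.6) = 160.6.
CS = (1/2)(4.6)(18.4) = 42.32 and PS = (1/2)(4.6)(27.6) = 63.48, so total surplus = 105.8.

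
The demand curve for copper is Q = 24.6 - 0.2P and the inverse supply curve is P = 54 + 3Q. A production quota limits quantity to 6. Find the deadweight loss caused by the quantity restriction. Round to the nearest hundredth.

Rewriting demand in inverse form: P = 123 - 5Q.
Without the quota, 123 - 5Q = 54 + 3Q gives Q* = 8.625.
At Q = 6 the demand price is 123 - 5(6) = 93 and the supply price is 54 + 3(6) = 72.
Deadweight loss is the triangle between the curves from 6 to 8.625: (1/2)(93 - 72)(8.625 - 6) = 27.5625.

27.56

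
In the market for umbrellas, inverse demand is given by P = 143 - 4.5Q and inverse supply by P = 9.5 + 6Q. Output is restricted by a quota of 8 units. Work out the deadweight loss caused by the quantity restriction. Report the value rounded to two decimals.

Without the quota, 143 - 4.5Q = 9.5 + 6Q gives Q* = 12.7143.
At Q = 8 the demand price is 143 - 4.5(8) = 107 and the supply price is 9.5 + 6(8) = 57.5.
DWL = (1/2)(gap between curves at 8) x (Q* - 8) = (1/2)(49.5)(4.7143) = 116.6786.

116.68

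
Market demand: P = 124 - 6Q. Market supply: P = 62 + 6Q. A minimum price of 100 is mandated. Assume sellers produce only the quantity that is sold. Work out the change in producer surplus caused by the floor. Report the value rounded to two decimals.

Without the control, 124 - 6Q = 62 + 6Q so Q* = 5.1667 and P* = 93.
At the floor price 100, quantity demanded is (124 - 100)/6 = 4; demand is the short side, so Q = 4 trades at P = 100.
PS goes from (1/2)(5.1667)(31) = 80.0833 to 104 (computed as (100 - 62)(4) - (1/2)(6)(4)^2), a change of 23.9167.

23.92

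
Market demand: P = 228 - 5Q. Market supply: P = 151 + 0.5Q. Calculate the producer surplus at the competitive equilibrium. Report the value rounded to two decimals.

Set 228 - 5Q = 151 + 0.5Q, which gives 77 = 5.5Q, so Q* = 14 and P* = 228 - 5(14) = 158.
The supply curve's price intercept is 151, so PS = (1/2)(Q*)(P* - 151) = (1/2)(14)(7) = 49.

49.00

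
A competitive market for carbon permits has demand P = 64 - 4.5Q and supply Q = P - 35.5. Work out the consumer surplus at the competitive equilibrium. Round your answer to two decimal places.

60.42

Rewriting supply in inverse form: P = 35.5 + Q.
Set 64 - 4.5Q = 35.5 + Q, which gives 28.5 = 5.5Q, so Q* = 5.1818 and P* = 64 - 4.5(5.1818) = 40.6818.
The demand choke price is 64, so CS = (1/2)(Q*)(64 - P*) = (1/2)(5.1818)(23.3182) = 60.4153.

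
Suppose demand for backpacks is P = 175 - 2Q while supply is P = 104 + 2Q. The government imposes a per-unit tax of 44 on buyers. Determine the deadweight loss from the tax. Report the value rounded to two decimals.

Pre-tax equilibrium: 175 - 2Q = 104 + 2Q gives Q* = 17.75, P* = 139.5.
With the tax, buyers' net willingness to pay falls by 44: (175 - 44) - 2Q = 104 + 2Q, so Q_t = 6.75. Buyers pay P_b = 161.5; sellers receive P_s = P_b - 44 = 117.5.
Deadweight loss is the triangle between the curves from Q_t to Q*: (1/2)(17.75 - 6.75)(44) = 242.

242.00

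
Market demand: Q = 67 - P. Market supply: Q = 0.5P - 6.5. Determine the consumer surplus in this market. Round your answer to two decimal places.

162.00

Rewriting demand in inverse form: P = 67 - Q.
Rewriting supply in inverse form: P = 13 + 2Q.
Set 67 - Q = 13 + 2Q, which gives 54 = 3Q, so Q* = 18 and P* = 67 - (18) = 49.
Consumer surplus is the triangle under demand above P*: (1/2)(18)(67 - 49) = (1/2)(18)(18) = 162.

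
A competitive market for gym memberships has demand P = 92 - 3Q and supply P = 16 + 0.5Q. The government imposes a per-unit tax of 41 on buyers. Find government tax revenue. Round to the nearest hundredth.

Pre-tax equilibrium: 92 - 3Q = 16 + 0.5Q gives Q* = 21.7143, P* = 26.8571.
With the tax, buyers' net willingness to pay falls by 41: (92 - 41) - 3Q = 16 + 0.5Q, so Q_t = 10. Buyers pay P_b = 62; sellers receive P_s = P_b - 41 = 21.
Revenue is the tax times quantity traded: 41 x 10 = 410.

410.00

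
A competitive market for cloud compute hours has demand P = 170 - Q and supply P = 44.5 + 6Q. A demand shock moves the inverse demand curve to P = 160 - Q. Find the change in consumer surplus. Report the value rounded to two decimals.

-24.59

Initial equilibrium: Q_0 = 17.9286, P_0 = 152.0714; CS_0 = (1/2)(17.9286)(17.9286) = 160.7168, PS_0 = (1/2)(17.9286)(107.5714) = 964.301.
New equilibrium: 160 - Q = 44.5 + 6Q gives Q_1 = 16.5, P_1 = 143.5; CS_1 = 136.125, PS_1 = 816.75.
Change in consumer surplus = 136.125 - 160.7168 = -24.5918.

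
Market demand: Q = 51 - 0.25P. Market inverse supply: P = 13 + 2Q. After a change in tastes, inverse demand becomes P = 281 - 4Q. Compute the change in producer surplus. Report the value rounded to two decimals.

Rewriting demand in inverse form: P = 204 - 4Q.
Initial equilibrium: Q_0 = 31.8333, P_0 = 76.6667; CS_0 = (1/2)(31.8333)(127.3333) = 2026.7222, PS_0 = (1/2)(31.8333)(63.6667) = 1013.3611.
New equilibrium: 281 - 4Q = 13 + 2Q gives Q_1 = 44.6667, P_1 = 102.3333; CS_1 = 3990.2222, PS_1 = 1995.1111.
Change in producer surplus = 1995.1111 - 1013.3611 = 981.75.

981.75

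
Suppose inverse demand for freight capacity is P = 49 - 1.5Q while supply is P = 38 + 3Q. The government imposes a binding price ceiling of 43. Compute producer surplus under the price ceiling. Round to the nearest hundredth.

Free-market equilibrium: 49 - 1.5Q = 38 + 3Q gives Q* = 2.4444, P* = 45.3333.
At the ceiling price 43, quantity supplied is (43 - 38)/3 = 1.6667; supply is the short side, so Q = 1.6667 trades at P = 43.
PS is the triangle above supply below 43: (1/2)(1.6667)(43 - 38) = 4.1667.

4.17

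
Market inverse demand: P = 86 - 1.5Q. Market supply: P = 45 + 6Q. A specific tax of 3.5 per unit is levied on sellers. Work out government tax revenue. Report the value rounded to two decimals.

Pre-tax equilibrium: 86 - 1.5Q = 45 + 6Q gives Q* = 5.4667, P* = 77.8.
A tax on sellers shifts supply up by 3.5: 86 - 1.5Q = 45 + 6Q + 3.5, so Q_t = 5. Buyers pay P_b = 78.5; sellers receive P_s = P_b - 3.5 = 75.
Revenue is the tax times quantity traded: 3.5 x 5 = 17.5.

17.50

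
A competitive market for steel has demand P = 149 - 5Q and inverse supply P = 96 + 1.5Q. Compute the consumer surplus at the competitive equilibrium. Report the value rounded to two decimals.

Equilibrium: 149 - 5Q = 96 + 1.5Q, so Q* = 8.1538 and P* = 108.2308.
Consumer surplus is the triangle under demand above P*: (1/2)(8.1538)(149 - 108.2308) = (1/2)(8.1538)(40.7692) = 166.213.

166.21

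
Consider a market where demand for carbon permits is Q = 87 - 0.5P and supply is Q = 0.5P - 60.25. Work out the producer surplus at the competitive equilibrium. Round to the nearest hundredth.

178.89

Rewriting demand in inverse form: P = 174 - 2Q.
Rewriting supply in inverse form: P = 120.5 + 2Q.
Equilibrium: 174 - 2Q = 120.5 + 2Q, so Q* = 13.375 and P* = 147.25.
The supply curve's price intercept is 120.5, so PS = (1/2)(Q*)(P* - 120.5) = (1/2)(13.375)(26.75) = 178.8906.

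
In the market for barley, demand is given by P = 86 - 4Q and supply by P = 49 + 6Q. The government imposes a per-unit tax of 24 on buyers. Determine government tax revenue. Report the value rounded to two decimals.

Without the tax, 86 - 4Q = 49 + 6Q so Q* = 3.7 and P* = 71.2.
With the tax, buyers' net willingness to pay falls by 24: (86 - 24) - 4Q = 49 + 6Q, so Q_t = 1.3. Buyers pay P_b = 80.8; sellers receive P_s = P_b - 24 = 56.8.
Tax revenue = t x Q_t = 24 x 1.3 = 31.2.

31.20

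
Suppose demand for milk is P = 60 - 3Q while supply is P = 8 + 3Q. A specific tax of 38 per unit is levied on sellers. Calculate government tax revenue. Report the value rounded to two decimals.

88.67

Pre-tax equilibrium: 60 - 3Q = 8 + 3Q gives Q* = 8.6667, P* = 34.
With the tax, sellers need 38 more per unit: 60 - 3Q = 8 + 3Q + 38, so Q_t = 2.3333. Buyers pay P_b = 53; sellers receive P_s = P_b - 38 = 15.
Tax revenue = t x Q_t = 38 x 2.3333 = 88.6667.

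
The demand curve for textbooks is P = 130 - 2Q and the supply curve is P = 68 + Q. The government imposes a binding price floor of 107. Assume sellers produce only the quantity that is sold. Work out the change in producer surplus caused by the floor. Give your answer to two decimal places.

168.82

Free-market equilibrium: 130 - 2Q = 68 + Q gives Q* = 20.6667, P* = 88.6667.
At P = 107, buyers demand (130 - 107)/2 = 11.5 while sellers would supply more, so the quantity traded is 11.5 at price 107.
PS goes from (1/2)(20.6667)(20.6667) = 213.5556 to 382.375 (computed as (107 - 68)(11.5) - (1/2)(1)(11.5)^2), a change of 168.8194.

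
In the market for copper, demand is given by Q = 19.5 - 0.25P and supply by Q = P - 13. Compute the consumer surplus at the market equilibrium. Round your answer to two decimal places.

Rewriting demand in inverse form: P = 78 - 4Q.
Rewriting supply in inverse form: P = 13 + Q.
Setting demand equal to supply, 65 = 5Q, so Q* = 13 and P* = 26.
Consumer surplus is the triangle under demand above P*: (1/2)(13)(78 - 26) = (1/2)(13)(52) = 338.

338.00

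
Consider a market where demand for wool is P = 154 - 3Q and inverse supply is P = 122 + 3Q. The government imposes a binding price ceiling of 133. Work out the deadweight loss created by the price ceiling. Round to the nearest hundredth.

Without the control, 154 - 3Q = 122 + 3Q so Q* = 5.3333 and P* = 138.
At the ceiling price 133, quantity supplied is (133 - 122)/3 = 3.6667; supply is the short side, so Q = 3.6667 trades at P = 133.
At Q = 3.6667 the demand price is 143 and the supply price is 133. Deadweight loss is the triangle between the curves from 3.6667 to 5.3333: (1/2)(143 - 133)(5.3333 - 3.6667) = 8.3333.

8.33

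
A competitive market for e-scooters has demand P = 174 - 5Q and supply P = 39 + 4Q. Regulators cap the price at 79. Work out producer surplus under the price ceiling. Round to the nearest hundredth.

Without the control, 174 - 5Q = 39 + 4Q so Q* = 15 and P* = 99.
At P = 79, sellers supply (79 - 39)/4 = 10 while buyers want more, so the quantity traded is 10 at price 79.
PS is the triangle above supply below 79: (1/2)(10)(79 - 39) = 200.

200.00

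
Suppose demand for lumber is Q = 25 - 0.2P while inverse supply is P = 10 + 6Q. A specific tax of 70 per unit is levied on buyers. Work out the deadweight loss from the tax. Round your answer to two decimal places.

Rewriting demand in inverse form: P = 125 - 5Q.
Without the tax, 125 - 5Q = 10 + 6Q so Q* = 10.4545 and P* = 72.7273.
With the tax, buyers' net willingness to pay falls by 70: (125 - 70) - 5Q = 10 + 6Q, so Q_t = 4.0909. Buyers pay P_b = 104.5455; sellers receive P_s = P_b - 70 = 34.5455.
The welfare triangle lost has base Q* - Q_t = 6.3636 and height t = 70, so DWL = (1/2)(6.3636)(70) = 222.7273.

222.73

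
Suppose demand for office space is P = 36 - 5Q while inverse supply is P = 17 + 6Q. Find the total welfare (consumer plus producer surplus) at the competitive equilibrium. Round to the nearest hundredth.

Equilibrium: 36 - 5Q = 17 + 6Q, so Q* = 1.7273 and P* = 27.3636.
CS = (1/2)(1.7273)(8.6364) = 7.4587 and PS = (1/2)(1.7273)(10.3636) = 8.9504, so total surplus = 16.4091.

16.41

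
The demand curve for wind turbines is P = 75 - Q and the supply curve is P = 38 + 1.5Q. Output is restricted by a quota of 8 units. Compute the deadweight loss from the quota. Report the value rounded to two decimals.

Without the quota, 75 - Q = 38 + 1.5Q gives Q* = 14.8.
At Q = 8 the demand price is 75 - (8) = 67 and the supply price is 38 + 1.5(8) = 50.
Deadweight loss is the triangle between the curves from 8 to 14.8: (1/2)(67 - 50)(14.8 - 8) = 57.8.

57.80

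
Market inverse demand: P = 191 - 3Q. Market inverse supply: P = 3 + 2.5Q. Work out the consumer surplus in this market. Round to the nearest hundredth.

Equilibrium: 191 - 3Q = 3 + 2.5Q, so Q* = 34.1818 and P* = 88.4545.
Consumer surplus is the triangle under demand above P*: (1/2)(34.1818)(191 - 88.4545) = (1/2)(34.1818)(102.5455) = 1752.595.

1752.60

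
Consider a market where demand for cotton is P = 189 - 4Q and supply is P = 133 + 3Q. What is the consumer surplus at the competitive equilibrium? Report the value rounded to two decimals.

128.00

Setting demand equal to supply, 56 = 7Q, so Q* = 8 and P* = 157.
The demand choke price is 189, so CS = (1/2)(Q*)(189 - P*) = (1/2)(8)(32) = 128.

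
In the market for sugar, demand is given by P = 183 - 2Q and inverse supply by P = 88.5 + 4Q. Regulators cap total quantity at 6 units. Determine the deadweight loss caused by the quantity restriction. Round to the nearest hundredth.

Unrestricted equilibrium: Q* = (183 - 88.5)/(2 + 4) = 15.75.
At Q = 6 the demand price is 183 - 2(6) = 171 and the supply price is 88.5 + 4(6) = 112.5.
Deadweight loss is the triangle between the curves from 6 to 15.75: (1/2)(171 - 112.5)(15.75 - 6) = 285.1875.

285.19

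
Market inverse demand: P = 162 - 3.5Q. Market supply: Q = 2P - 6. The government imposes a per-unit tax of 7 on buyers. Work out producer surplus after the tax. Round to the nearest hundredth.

Rewriting supply in inverse form: P = 3 + 0.5Q.
Without the tax, 162 - 3.5Q = 3 + 0.5Q so Q* = 39.75 and P* = 22.875.
A tax on buyers shifts demand down by 7: (162 - 7) - 3.5Q = 3 + 0.5Q, so Q_t = 38. Buyers pay P_b = 29; sellers receive P_s = P_b - 7 = 22.
PS = (1/2)(Q_t)(P_s - 3) = (1/2)(38)(19) = 361.

361.00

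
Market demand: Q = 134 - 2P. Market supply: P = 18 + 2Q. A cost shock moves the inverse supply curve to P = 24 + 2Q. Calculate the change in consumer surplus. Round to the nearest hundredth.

Rewriting demand in inverse form: P = 67 - 0.5Q.
Initial equilibrium: Q_0 = 19.6, P_0 = 57.2; CS_0 = (1/2)(19.6)(9.8) = 96.04, PS_0 = (1/2)(19.6)(39.2) = 384.16.
New equilibrium: 67 - 0.5Q = 24 + 2Q gives Q_1 = 17.2, P_1 = 58.4; CS_1 = 73.96, PS_1 = 295.84.
Change in consumer surplus = 73.96 - 96.04 = -22.08.

-22.08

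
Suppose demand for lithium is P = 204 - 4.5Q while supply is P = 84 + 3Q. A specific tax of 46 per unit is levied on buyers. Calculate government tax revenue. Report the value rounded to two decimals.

Pre-tax equilibrium: 204 - 4.5Q = 84 + 3Q gives Q* = 16, P* = 132.
A tax on buyers shifts demand down by 46: (204 - 46) - 4.5Q = 84 + 3Q, so Q_t = 9.8667. Buyers pay P_b = 159.6; sellers receive P_s = P_b - 46 = 113.6.
Revenue is the tax times quantity traded: 46 x 9.8667 = 453.8667.

453.87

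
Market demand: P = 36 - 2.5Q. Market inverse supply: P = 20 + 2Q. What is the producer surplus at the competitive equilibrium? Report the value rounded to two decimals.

12.64

Setting demand equal to supply, 16 = 4.5Q, so Q* = 3.5556 and P* = 27.1111.
The supply curve's price intercept is 20, so PS = (1/2)(Q*)(P* - 20) = (1/2)(3.5556)(7.1111) = 12.642.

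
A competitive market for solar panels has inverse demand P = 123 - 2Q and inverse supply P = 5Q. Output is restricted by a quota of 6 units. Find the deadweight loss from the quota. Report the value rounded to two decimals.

Unrestricted equilibrium: Q* = (123 - 0)/(2 + 5) = 17.5714.
At Q = 6 the demand price is 123 - 2(6) = 111 and the supply price is 0 + 5(6) = 30.
DWL = (1/2)(gap between curves at 6) x (Q* - 6) = (1/2)(81)(11.5714) = 468.6429.

468.64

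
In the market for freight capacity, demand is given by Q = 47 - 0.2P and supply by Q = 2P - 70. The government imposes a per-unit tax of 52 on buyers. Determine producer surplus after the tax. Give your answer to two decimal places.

Rewriting demand in inverse form: P = 235 - 5Q.
Rewriting supply in inverse form: P = 35 + 0.5Q.
Without the tax, 235 - 5Q = 35 + 0.5Q so Q* = 36.3636 and P* = 53.1818.
A tax on buyers shifts demand down by 52: (235 - 52) - 5Q = 35 + 0.5Q, so Q_t = 26.9091. Buyers pay P_b = 100.4545; sellers receive P_s = P_b - 52 = 48.4545.
Producer surplus is the triangle above supply below P_s: (1/2)(26.9091)(48.4545 - 35) = 181.0248.

181.02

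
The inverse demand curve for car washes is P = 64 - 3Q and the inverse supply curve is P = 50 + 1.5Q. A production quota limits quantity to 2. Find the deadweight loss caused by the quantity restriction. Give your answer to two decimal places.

Without the quota, 64 - 3Q = 50 + 1.5Q gives Q* = 3.1111.
At Q = 2 the demand price is 64 - 3(2) = 58 and the supply price is 50 + 1.5(2) = 53.
DWL = (1/2)(gap between curves at 2) x (Q* - 2) = (1/2)(5)(1.1111) = 2.7778.

2.78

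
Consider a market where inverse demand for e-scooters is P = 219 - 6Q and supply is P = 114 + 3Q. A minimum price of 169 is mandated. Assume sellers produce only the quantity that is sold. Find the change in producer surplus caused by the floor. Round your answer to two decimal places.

150.00

Without the control, 219 - 6Q = 114 + 3Q so Q* = 11.6667 and P* = 149.
At the floor price 169, quantity demanded is (219 - 169)/6 = 8.3333; demand is the short side, so Q = 8.3333 trades at P = 169.
PS goes from (1/2)(11.6667)(35) = 204.1667 to 354.1667 (computed as (169 - 114)(8.3333) - (1/2)(3)(8.3333)^2), a change of 150.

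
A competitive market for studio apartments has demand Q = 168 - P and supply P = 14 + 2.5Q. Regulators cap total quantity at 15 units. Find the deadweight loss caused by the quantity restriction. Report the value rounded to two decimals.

Rewriting demand in inverse form: P = 168 - Q.
Unrestricted equilibrium: Q* = (168 - 14)/(1 + 2.5) = 44.
At Q = 15 the demand price is 168 - (15) = 153 and the supply price is 14 + 2.5(15) = 51.5.
DWL = (1/2)(gap between curves at 15) x (Q* - 15) = (1/2)(101.5)(29) = 1471.75.

1471.75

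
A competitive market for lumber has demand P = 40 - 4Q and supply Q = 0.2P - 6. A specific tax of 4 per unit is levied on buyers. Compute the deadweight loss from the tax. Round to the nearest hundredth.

0.89

Rewriting supply in inverse form: P = 30 + 5Q.
Without the tax, 40 - 4Q = 30 + 5Q so Q* = 1.1111 and P* = 35.5556.
With the tax, buyers' net willingness to pay falls by 4: (40 - 4) - 4Q = 30 + 5Q, so Q_t = 0.6667. Buyers pay P_b = 37.3333; sellers receive P_s = P_b - 4 = 33.3333.
The welfare triangle lost has base Q* - Q_t = 0.4444 and height t = 4, so DWL = (1/2)(0.4444)(4) = 0.8889.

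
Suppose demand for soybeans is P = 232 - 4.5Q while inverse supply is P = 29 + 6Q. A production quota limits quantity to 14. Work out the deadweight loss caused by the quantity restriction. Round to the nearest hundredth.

Without the quota, 232 - 4.5Q = 29 + 6Q gives Q* = 19.3333.
At Q = 14 the demand price is 232 - 4.5(14) = 169 and the supply price is 29 + 6(14) = 113.
Deadweight loss is the triangle between the curves from 14 to 19.3333: (1/2)(169 - 113)(19.3333 - 14) = 149.3333.

149.33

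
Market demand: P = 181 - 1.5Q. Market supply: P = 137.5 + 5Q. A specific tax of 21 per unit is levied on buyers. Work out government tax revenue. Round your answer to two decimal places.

72.69

Pre-tax equilibrium: 181 - 1.5Q = 137.5 + 5Q gives Q* = 6.6923, P* = 170.9615.
With the tax, buyers' net willingness to pay falls by 21: (181 - 21) - 1.5Q = 137.5 + 5Q, so Q_t = 3.4615. Buyers pay P_b = 175.8077; sellers receive P_s = P_b - 21 = 154.8077.
Revenue is the tax times quantity traded: 21 x 3.4615 = 72.6923.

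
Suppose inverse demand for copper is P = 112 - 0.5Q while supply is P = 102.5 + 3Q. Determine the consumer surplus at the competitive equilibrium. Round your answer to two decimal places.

1.84

Set 112 - 0.5Q = 102.5 + 3Q, which gives 9.5 = 3.5Q, so Q* = 2.7143 and P* = 112 - 0.5(2.7143) = 110.6429.
The demand choke price is 112, so CS = (1/2)(Q*)(112 - P*) = (1/2)(2.7143)(1.3571) = 1.8418.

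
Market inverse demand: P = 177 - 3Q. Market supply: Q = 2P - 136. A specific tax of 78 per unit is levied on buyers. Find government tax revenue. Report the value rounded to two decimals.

Rewriting supply in inverse form: P = 68 + 0.5Q.
Without the tax, 177 - 3Q = 68 + 0.5Q so Q* = 31.1429 and P* = 83.5714.
With the tax, buyers' net willingness to pay falls by 78: (177 - 78) - 3Q = 68 + 0.5Q, so Q_t = 8.8571. Buyers pay P_b = 150.4286; sellers receive P_s = P_b - 78 = 72.4286.
Revenue is the tax times quantity traded: 78 x 8.8571 = 690.8571.

690.86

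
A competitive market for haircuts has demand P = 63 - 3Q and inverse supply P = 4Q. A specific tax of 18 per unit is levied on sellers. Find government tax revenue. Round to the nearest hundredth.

Pre-tax equilibrium: 63 - 3Q = 4Q gives Q* = 9, P* = 36.
A tax on sellers shifts supply up by 18: 63 - 3Q = 4Q + 18, so Q_t = 6.4286. Buyers pay P_b = 43.7143; sellers receive P_s = P_b - 18 = 25.7143.
Tax revenue = t x Q_t = 18 x 6.4286 = 115.7143.

115.71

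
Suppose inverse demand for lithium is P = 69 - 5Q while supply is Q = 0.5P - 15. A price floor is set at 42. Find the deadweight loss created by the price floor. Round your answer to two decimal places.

0.10

Rewriting supply in inverse form: P = 30 + 2Q.
Free-market equilibrium: 69 - 5Q = 30 + 2Q gives Q* = 5.5714, P* = 41.1429.
At P = 42, buyers demand (69 - 42)/5 = 5.4 while sellers would supply more, so the quantity traded is 5.4 at price 42.
At Q = 5.4 the demand price is 42 and the supply price is 40.8. Deadweight loss is the triangle between the curves from 5.4 to 5.5714: (1/2)(42 - 40.8)(5.5714 - 5.4) = 0.1029.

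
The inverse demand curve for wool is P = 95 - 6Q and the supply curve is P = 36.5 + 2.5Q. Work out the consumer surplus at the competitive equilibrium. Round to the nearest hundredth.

142.10

Equilibrium: 95 - 6Q = 36.5 + 2.5Q, so Q* = 6.8824 and P* = 53.7059.
Consumer surplus is the triangle under demand above P*: (1/2)(6.8824)(95 - 53.7059) = (1/2)(6.8824)(41.2941) = 142.1003.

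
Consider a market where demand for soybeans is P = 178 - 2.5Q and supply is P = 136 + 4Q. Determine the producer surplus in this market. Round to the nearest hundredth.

Equilibrium: 178 - 2.5Q = 136 + 4Q, so Q* = 6.4615 and P* = 161.8462.
PS is the area between P* and the supply curve from 0 to Q*: (1/2)(6.4615)(25.8462) = 83.503.

83.50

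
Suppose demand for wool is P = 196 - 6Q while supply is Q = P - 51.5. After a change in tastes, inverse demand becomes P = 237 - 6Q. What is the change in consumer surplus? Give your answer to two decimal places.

Rewriting supply in inverse form: P = 51.5 + Q.
Initial equilibrium: Q_0 = 20.6429, P_0 = 72.1429; CS_0 = (1/2)(20.6429)(123.8571) = 1278.3827, PS_0 = (1/2)(20.6429)(20.6429) = 213.0638.
New equilibrium: 237 - 6Q = 51.5 + Q gives Q_1 = 26.5, P_1 = 78; CS_1 = 2106.75, PS_1 = 351.125.
Change in consumer surplus = 2106.75 - 1278.3827 = 828.3673.

828.37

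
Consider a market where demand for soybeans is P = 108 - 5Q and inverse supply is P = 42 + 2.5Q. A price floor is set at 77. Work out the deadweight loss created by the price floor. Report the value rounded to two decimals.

Free-market equilibrium: 108 - 5Q = 42 + 2.5Q gives Q* = 8.8, P* = 64.
At P = 77, buyers demand (108 - 77)/5 = 6.2 while sellers would supply more, so the quantity traded is 6.2 at price 77.
The lost-trades triangle has base Q* - 6.2 = 2.6 and height equal to the gap between the curves at Q = 6.2, which is 77 - 57.5 = 19.5. DWL = (1/2)(2.6)(19.5) = 25.35.

25.35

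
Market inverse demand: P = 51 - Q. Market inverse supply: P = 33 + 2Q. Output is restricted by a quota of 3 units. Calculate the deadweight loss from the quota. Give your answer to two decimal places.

Unrestricted equilibrium: Q* = (51 - 33)/(1 + 2) = 6.
At Q = 3 the demand price is 51 - (3) = 48 and the supply price is 33 + 2(3) = 39.
Deadweight loss is the triangle between the curves from 3 to 6: (1/2)(48 - 39)(6 - 3) = 13.5.

13.50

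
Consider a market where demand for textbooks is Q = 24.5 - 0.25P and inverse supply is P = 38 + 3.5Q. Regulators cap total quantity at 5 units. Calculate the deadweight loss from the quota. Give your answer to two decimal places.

33.75

Rewriting demand in inverse form: P = 98 - 4Q.
Unrestricted equilibrium: Q* = (98 - 38)/(4 + 3.5) = 8.
At Q = 5 the demand price is 98 - 4(5) = 78 and the supply price is 38 + 3.5(5) = 55.5.
Deadweight loss is the triangle between the curves from 5 to 8: (1/2)(78 - 55.5)(8 - 5) = 33.75.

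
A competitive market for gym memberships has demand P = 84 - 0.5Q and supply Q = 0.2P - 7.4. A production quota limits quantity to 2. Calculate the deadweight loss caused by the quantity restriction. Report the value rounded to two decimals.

117.82

Rewriting supply in inverse form: P = 37 + 5Q.
Without the quota, 84 - 0.5Q = 37 + 5Q gives Q* = 8.5455.
At Q = 2 the demand price is 84 - 0.5(2) = 83 and the supply price is 37 + 5(2) = 47.
DWL = (1/2)(gap between curves at 2) x (Q* - 2) = (1/2)(36)(6.5455) = 117.8182.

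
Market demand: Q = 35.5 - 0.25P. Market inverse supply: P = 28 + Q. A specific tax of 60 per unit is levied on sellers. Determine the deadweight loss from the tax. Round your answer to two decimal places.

360.00

Rewriting demand in inverse form: P = 142 - 4Q.
Without the tax, 142 - 4Q = 28 + Q so Q* = 22.8 and P* = 50.8.
A tax on sellers shifts supply up by 60: 142 - 4Q = 28 + Q + 60, so Q_t = 10.8. Buyers pay P_b = 98.8; sellers receive P_s = P_b - 60 = 38.8.
The welfare triangle lost has base Q* - Q_t = 12 and height t = 60, so DWL = (1/2)(12)(60) = 360.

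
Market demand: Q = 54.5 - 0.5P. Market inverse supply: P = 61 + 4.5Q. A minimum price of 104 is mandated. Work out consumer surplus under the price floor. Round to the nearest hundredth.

Rewriting demand in inverse form: P = 109 - 2Q.
Without the control, 109 - 2Q = 61 + 4.5Q so Q* = 7.3846 and P* = 94.2308.
At P = 104, buyers demand (109 - 104)/2 = 2.5 while sellers would supply more, so the quantity traded is 2.5 at price 104.
CS is the triangle under demand above 104: (1/2)(2.5)(109 - 104) = 6.25.

6.25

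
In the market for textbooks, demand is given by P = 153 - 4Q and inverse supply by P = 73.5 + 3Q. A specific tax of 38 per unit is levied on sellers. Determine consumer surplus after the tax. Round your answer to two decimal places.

Pre-tax equilibrium: 153 - 4Q = 73.5 + 3Q gives Q* = 11.3571, P* = 107.5714.
With the tax, sellers need 38 more per unit: 153 - 4Q = 73.5 + 3Q + 38, so Q_t = 5.9286. Buyers pay P_b = 129.2857; sellers receive P_s = P_b - 38 = 91.2857.
Consumer surplus is the triangle under demand above P_b: (1/2)(5.9286)(153 - 129.2857) = 70.2959.

70.30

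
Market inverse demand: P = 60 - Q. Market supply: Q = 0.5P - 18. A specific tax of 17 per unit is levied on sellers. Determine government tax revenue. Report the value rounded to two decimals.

Rewriting supply in inverse form: P = 36 + 2Q.
Pre-tax equilibrium: 60 - Q = 36 + 2Q gives Q* = 8, P* = 52.
With the tax, sellers need 17 more per unit: 60 - Q = 36 + 2Q + 17, so Q_t = 2.3333. Buyers pay P_b = 57.6667; sellers receive P_s = P_b - 17 = 40.6667.
Revenue is the tax times quantity traded: 17 x 2.3333 = 39.6667.

39.67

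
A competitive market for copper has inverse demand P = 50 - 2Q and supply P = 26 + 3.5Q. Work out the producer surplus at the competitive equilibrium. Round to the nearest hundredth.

33.32

Set 50 - 2Q = 26 + 3.5Q, which gives 24 = 5.5Q, so Q* = 4.3636 and P* = 50 - 2(4.3636) = 41.2727.
The supply curve's price intercept is 26, so PS = (1/2)(Q*)(P* - 26) = (1/2)(4.3636)(15.2727) = 33.3223.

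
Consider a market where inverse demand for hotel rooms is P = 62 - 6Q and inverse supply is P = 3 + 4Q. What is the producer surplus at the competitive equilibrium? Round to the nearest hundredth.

69.62

Set 62 - 6Q = 3 + 4Q, which gives 59 = 10Q, so Q* = 5.9 and P* = 62 - 6(5.9) = 26.6.
PS is the area between P* and the supply curve from 0 to Q*: (1/2)(5.9)(23.6) = 69.62.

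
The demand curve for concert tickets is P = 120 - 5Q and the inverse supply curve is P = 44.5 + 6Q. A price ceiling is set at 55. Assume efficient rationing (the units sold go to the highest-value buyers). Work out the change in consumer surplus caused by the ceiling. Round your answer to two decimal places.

Free-market equilibrium: 120 - 5Q = 44.5 + 6Q gives Q* = 6.8636, P* = 85.6818.
At the ceiling price 55, quantity supplied is (55 - 44.5)/6 = 1.75; supply is the short side, so Q = 1.75 trades at P = 55.
CS goes from (1/2)(6.8636)(34.3182) = 117.7738 to 106.0938 (computed as (120 - 55)(1.75) - (1/2)(5)(1.75)^2), a change of -11.68.

-11.68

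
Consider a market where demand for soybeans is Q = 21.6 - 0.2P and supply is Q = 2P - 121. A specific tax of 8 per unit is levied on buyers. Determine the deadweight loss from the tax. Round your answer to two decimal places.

5.82

Rewriting demand in inverse form: P = 108 - 5Q.
Rewriting supply in inverse form: P = 60.5 + 0.5Q.
Pre-tax equilibrium: 108 - 5Q = 60.5 + 0.5Q gives Q* = 8.6364, P* = 64.8182.
With the tax, buyers' net willingness to pay falls by 8: (108 - 8) - 5Q = 60.5 + 0.5Q, so Q_t = 7.1818. Buyers pay P_b = 72.0909; sellers receive P_s = P_b - 8 = 64.0909.
The welfare triangle lost has base Q* - Q_t = 1.4545 and height t = 8, so DWL = (1/2)(1.4545)(8) = 5.8182.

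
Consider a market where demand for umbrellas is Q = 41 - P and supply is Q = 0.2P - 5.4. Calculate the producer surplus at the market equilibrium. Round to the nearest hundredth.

13.61

Rewriting demand in inverse form: P = 41 - Q.
Rewriting supply in inverse form: P = 27 + 5Q.
Set 41 - Q = 27 + 5Q, which gives 14 = 6Q, so Q* = 2.3333 and P* = 41 - (2.3333) = 38.6667.
The supply curve's price intercept is 27, so PS = (1/2)(Q*)(P* - 27) = (1/2)(2.3333)(11.6667) = 13.6111.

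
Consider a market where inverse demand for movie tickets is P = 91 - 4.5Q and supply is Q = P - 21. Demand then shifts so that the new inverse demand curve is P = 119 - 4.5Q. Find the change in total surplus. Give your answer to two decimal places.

427.64

Rewriting supply in inverse form: P = 21 + Q.
Initial equilibrium: Q_0 = 12.7273, P_0 = 33.7273; CS_0 = (1/2)(12.7273)(57.2727) = 364.4628, PS_0 = (1/2)(12.7273)(12.7273) = 80.9917.
New equilibrium: 119 - 4.5Q = 21 + Q gives Q_1 = 17.8182, P_1 = 38.8182; CS_1 = 714.3471, PS_1 = 158.7438.
Change in total surplus = (714.3471 + 158.7438) - (364.4628 + 80.9917) = 427.6364.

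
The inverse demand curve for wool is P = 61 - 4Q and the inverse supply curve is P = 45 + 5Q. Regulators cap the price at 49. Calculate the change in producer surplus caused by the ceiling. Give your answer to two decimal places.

-6.30

Free-market equilibrium: 61 - 4Q = 45 + 5Q gives Q* = 1.7778, P* = 53.8889.
At P = 49, sellers supply (49 - 45)/5 = 0.8 while buyers want more, so the quantity traded is 0.8 at price 49.
PS goes from (1/2)(1.7778)(8.8889) = 7.9012 to 1.6 (computed as (49 - 45)(0.8) - (1/2)(5)(0.8)^2), a change of -6.3012.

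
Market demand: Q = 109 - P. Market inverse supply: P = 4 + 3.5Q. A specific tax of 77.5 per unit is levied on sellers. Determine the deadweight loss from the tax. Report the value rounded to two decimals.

667.36

Rewriting demand in inverse form: P = 109 - Q.
Without the tax, 109 - Q = 4 + 3.5Q so Q* = 23.3333 and P* = 85.6667.
A tax on sellers shifts supply up by 77.5: 109 - Q = 4 + 3.5Q + 77.5, so Q_t = 6.1111. Buyers pay P_b = 102.8889; sellers receive P_s = P_b - 77.5 = 25.3889.
The welfare triangle lost has base Q* - Q_t = 17.2222 and height t = 77.5, so DWL = (1/2)(17.2222)(77.5) = 667.3611.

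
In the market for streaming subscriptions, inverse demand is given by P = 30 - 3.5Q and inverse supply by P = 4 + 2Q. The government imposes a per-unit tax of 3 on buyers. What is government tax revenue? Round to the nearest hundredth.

Without the tax, 30 - 3.5Q = 4 + 2Q so Q* = 4.7273 and P* = 13.4545.
With the tax, buyers' net willingness to pay falls by 3: (30 - 3) - 3.5Q = 4 + 2Q, so Q_t = 4.1818. Buyers pay P_b = 15.3636; sellers receive P_s = P_b - 3 = 12.3636.
Tax revenue = t x Q_t = 3 x 4.1818 = 12.5455.

12.55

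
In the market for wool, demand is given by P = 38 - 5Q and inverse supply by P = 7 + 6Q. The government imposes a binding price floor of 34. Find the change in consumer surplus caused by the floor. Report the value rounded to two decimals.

Free-market equilibrium: 38 - 5Q = 7 + 6Q gives Q* = 2.8182, P* = 23.9091.
At the floor price 34, quantity demanded is (38 - 34)/5 = 0.8; demand is the short side, so Q = 0.8 trades at P = 34.
CS goes from (1/2)(2.8182)(14.0909) = 19.8554 to 1.6 (computed as (38 - 34)(0.8) - (1/2)(5)(0.8)^2), a change of -18.2554.

-18.26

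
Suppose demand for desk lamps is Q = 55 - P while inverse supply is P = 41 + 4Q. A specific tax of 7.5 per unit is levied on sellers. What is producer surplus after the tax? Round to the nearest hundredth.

3.38

Rewriting demand in inverse form: P = 55 - Q.
Pre-tax equilibrium: 55 - Q = 41 + 4Q gives Q* = 2.8, P* = 52.2.
A tax on sellers shifts supply up by 7.5: 55 - Q = 41 + 4Q + 7.5, so Q_t = 1.3. Buyers pay P_b = 53.7; sellers receive P_s = P_b - 7.5 = 46.2.
Producer surplus is the triangle above supply below P_s: (1/2)(1.3)(46.2 - 41) = 3.38.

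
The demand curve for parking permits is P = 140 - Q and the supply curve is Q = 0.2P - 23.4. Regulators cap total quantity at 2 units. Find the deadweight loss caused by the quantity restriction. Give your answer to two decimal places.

10.08

Rewriting supply in inverse form: P = 117 + 5Q.
Without the quota, 140 - Q = 117 + 5Q gives Q* = 3.8333.
At Q = 2 the demand price is 140 - (2) = 138 and the supply price is 117 + 5(2) = 127.
Deadweight loss is the triangle between the curves from 2 to 3.8333: (1/2)(138 - 127)(3.8333 - 2) = 10.0833.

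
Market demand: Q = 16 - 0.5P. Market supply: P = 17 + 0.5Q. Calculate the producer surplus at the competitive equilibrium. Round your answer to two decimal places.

9.00

Rewriting demand in inverse form: P = 32 - 2Q.
Equilibrium: 32 - 2Q = 17 + 0.5Q, so Q* = 6 and P* = 20.
Producer surplus is the triangle above supply below P*: (1/2)(6)(20 - 17) = (1/2)(6)(3) = 9.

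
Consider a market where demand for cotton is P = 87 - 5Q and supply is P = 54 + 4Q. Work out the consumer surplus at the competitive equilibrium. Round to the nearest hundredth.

33.61

Set 87 - 5Q = 54 + 4Q, which gives 33 = 9Q, so Q* = 3.6667 and P* = 87 - 5(3.6667) = 68.6667.
Consumer surplus is the triangle under demand above P*: (1/2)(3.6667)(87 - 68.6667) = (1/2)(3.6667)(18.3333) = 33.6111.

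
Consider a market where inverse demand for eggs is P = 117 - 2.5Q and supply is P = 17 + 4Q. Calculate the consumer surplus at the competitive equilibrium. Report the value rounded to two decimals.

295.86

Equilibrium: 117 - 2.5Q = 17 + 4Q, so Q* = 15.3846 and P* = 78.5385.
CS is the area between the demand curve and P* from 0 to Q*: (1/2)(15.3846)(38.4615) = 295.858.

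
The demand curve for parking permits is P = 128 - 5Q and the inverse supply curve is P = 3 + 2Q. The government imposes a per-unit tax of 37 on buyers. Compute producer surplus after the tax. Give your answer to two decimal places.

Without the tax, 128 - 5Q = 3 + 2Q so Q* = 17.8571 and P* = 38.7143.
With the tax, buyers' net willingness to pay falls by 37: (128 - 37) - 5Q = 3 + 2Q, so Q_t = 12.5714. Buyers pay P_b = 65.1429; sellers receive P_s = P_b - 37 = 28.1429.
PS = (1/2)(Q_t)(P_s - 3) = (1/2)(12.5714)(25.1429) = 158.0408.

158.04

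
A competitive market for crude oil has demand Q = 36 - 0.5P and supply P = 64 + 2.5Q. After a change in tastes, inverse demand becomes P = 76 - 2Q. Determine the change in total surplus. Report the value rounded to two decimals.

Rewriting demand in inverse form: P = 72 - 2Q.
Initial equilibrium: Q_0 = 1.7778, P_0 = 68.4444; CS_0 = (1/2)(1.7778)(3.5556) = 3.1605, PS_0 = (1/2)(1.7778)(4.4444) = 3.9506.
New equilibrium: 76 - 2Q = 64 + 2.5Q gives Q_1 = 2.6667, P_1 = 70.6667; CS_1 = 7.1111, PS_1 = 8.8889.
Change in total surplus = (7.1111 + 8.8889) - (3.1605 + 3.9506) = 8.8889.

8.89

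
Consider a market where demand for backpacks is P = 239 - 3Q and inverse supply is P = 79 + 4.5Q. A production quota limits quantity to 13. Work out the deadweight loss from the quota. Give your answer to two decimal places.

260.42

Unrestricted equilibrium: Q* = (239 - 79)/(3 + 4.5) = 21.3333.
At Q = 13 the demand price is 239 - 3(13) = 200 and the supply price is 79 + 4.5(13) = 137.5.
DWL = (1/2)(gap between curves at 13) x (Q* - 13) = (1/2)(62.5)(8.3333) = 260.4167.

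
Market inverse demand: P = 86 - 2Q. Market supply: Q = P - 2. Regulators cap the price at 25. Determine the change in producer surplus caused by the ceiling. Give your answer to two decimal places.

-127.50

Rewriting supply in inverse form: P = 2 + Q.
Free-market equilibrium: 86 - 2Q = 2 + Q gives Q* = 28, P* = 30.
At P = 25, sellers supply (25 - 2)/1 = 23 while buyers want more, so the quantity traded is 23 at price 25.
PS goes from (1/2)(28)(28) = 392 to 264.5 (computed as (25 - 2)(23) - (1/2)(1)(23)^2), a change of -127.5.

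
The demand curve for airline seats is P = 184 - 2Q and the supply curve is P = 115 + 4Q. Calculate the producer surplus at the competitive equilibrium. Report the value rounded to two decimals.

Setting demand equal to supply, 69 = 6Q, so Q* = 11.5 and P* = 161.
The supply curve's price intercept is 115, so PS = (1/2)(Q*)(P* - 115) = (1/2)(11.5)(46) = 264.5.

264.50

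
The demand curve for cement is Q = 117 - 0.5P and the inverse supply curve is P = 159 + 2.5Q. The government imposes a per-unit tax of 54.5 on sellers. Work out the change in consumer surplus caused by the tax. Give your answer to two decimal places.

-257.02

Rewriting demand in inverse form: P = 234 - 2Q.
Without the tax, 234 - 2Q = 159 + 2.5Q so Q* = 16.6667 and P* = 200.6667.
A tax on sellers shifts supply up by 54.5: 234 - 2Q = 159 + 2.5Q + 54.5, so Q_t = 4.5556. Buyers pay P_b = 224.8889; sellers receive P_s = P_b - 54.5 = 170.3889.
Consumers lose the trapezoid between P* and P_b out to Q_t plus the triangle from Q_t to Q*: change in CS = 20.7531 - 277.7778 = -257.0247.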